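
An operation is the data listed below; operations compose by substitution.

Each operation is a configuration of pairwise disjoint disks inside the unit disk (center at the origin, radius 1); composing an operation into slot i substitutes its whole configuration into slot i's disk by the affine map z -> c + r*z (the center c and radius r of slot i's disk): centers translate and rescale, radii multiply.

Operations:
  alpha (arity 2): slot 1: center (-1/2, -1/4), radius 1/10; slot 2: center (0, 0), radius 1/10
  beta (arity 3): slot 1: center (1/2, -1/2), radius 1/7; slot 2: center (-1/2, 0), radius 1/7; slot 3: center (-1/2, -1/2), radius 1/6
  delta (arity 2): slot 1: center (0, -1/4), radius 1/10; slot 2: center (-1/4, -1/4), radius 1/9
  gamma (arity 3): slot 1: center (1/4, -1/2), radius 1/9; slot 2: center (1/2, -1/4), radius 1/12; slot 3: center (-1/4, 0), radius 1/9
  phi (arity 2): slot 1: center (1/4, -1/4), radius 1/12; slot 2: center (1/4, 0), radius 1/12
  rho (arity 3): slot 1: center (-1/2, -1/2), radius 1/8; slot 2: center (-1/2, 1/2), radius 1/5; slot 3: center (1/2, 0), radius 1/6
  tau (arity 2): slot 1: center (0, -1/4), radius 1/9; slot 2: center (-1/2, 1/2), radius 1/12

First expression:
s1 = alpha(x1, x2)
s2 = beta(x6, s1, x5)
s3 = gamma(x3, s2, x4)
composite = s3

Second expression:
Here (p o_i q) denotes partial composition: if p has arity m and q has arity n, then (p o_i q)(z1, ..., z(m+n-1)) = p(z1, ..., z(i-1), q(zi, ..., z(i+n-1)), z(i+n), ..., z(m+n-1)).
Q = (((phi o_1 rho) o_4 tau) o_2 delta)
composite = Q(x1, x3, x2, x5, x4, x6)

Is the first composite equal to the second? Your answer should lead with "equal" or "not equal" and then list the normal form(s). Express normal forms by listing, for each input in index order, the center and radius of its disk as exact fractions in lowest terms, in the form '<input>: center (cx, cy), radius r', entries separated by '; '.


The first composite normalizes to x1: center (19/42, -85/336), radius 1/840; x2: center (11/24, -1/4), radius 1/840; x3: center (1/4, -1/2), radius 1/9; x4: center (-1/4, 0), radius 1/9; x5: center (11/24, -7/24), radius 1/72; x6: center (13/24, -7/24), radius 1/84
The second composite normalizes to x1: center (5/24, -7/24), radius 1/96; x2: center (49/240, -17/80), radius 1/540; x3: center (5/24, -17/80), radius 1/600; x4: center (1/4, -1/48), radius 1/108; x5: center (7/24, -1/4), radius 1/72; x6: center (5/24, 1/24), radius 1/144
No match — not equal.

not equal; first: x1: center (19/42, -85/336), radius 1/840; x2: center (11/24, -1/4), radius 1/840; x3: center (1/4, -1/2), radius 1/9; x4: center (-1/4, 0), radius 1/9; x5: center (11/24, -7/24), radius 1/72; x6: center (13/24, -7/24), radius 1/84; second: x1: center (5/24, -7/24), radius 1/96; x2: center (49/240, -17/80), radius 1/540; x3: center (5/24, -17/80), radius 1/600; x4: center (1/4, -1/48), radius 1/108; x5: center (7/24, -1/4), radius 1/72; x6: center (5/24, 1/24), radius 1/144


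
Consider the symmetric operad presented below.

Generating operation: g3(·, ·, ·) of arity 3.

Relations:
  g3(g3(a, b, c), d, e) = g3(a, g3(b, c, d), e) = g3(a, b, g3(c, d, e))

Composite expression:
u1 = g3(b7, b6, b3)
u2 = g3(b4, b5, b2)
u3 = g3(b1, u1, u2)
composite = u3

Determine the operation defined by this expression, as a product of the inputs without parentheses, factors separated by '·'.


All parenthesizations of g3 agree; list the b-inputs left to right.
g3(b7, b6, b3) reduces to b7 · b6 · b3
g3(b4, b5, b2) reduces to b4 · b5 · b2
g3(b1, g3(b7, b6, b3), g3(b4, b5, b2)) reduces to b1 · b7 · b6 · b3 · b4 · b5 · b2

b1 · b7 · b6 · b3 · b4 · b5 · b2


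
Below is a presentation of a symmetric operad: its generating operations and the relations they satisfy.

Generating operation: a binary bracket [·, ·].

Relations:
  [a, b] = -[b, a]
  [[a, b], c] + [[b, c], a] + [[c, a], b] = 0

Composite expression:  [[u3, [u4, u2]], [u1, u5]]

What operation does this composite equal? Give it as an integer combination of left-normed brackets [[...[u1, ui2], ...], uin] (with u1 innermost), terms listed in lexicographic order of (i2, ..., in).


-[[[[u1, u5], u2], u4], u3] + [[[[u1, u5], u3], u2], u4] - [[[[u1, u5], u3], u4], u2] + [[[[u1, u5], u4], u2], u3]

Left-normed coefficients sit on the u1-initial expansion words.
Composite bracket: [[u3, [u4, u2]], [u1, u5]]
Under [a, b] = ab - ba we get 16 signed associative words (2^4 = 16).
Words beginning with u1 determine it all:
  from u1u5u2u4u3, sign -1: term -[[[[u1, u5], u2], u4], u3]
  from u1u5u3u2u4, sign +1: term +[[[[u1, u5], u3], u2], u4]
  from u1u5u3u4u2, sign -1: term -[[[[u1, u5], u3], u4], u2]
  from u1u5u4u2u3, sign +1: term +[[[[u1, u5], u4], u2], u3]


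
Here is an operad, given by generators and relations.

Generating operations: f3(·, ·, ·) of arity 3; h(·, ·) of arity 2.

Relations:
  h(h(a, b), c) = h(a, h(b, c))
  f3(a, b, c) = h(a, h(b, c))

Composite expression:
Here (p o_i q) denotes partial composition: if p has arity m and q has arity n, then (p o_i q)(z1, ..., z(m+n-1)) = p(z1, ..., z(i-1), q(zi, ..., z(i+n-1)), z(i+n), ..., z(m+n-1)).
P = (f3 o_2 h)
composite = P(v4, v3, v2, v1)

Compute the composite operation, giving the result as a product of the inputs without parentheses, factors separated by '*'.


The f3-tree's shape is irrelevant; the v-reading-order decides.
h(v3, v2) reduces to v3 * v2
f3(v4, h(v3, v2), v1) reduces to v4 * v3 * v2 * v1

v4 * v3 * v2 * v1


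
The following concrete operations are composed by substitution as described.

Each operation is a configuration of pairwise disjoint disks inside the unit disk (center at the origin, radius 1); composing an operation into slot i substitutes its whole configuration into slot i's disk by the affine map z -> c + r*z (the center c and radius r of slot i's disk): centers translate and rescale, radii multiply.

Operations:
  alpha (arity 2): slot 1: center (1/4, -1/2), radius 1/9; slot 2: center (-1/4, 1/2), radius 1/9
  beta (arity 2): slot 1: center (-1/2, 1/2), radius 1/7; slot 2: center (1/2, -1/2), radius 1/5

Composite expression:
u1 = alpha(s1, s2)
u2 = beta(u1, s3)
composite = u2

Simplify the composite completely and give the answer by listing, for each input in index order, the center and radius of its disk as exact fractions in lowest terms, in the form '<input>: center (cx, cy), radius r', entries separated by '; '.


s1: center (-13/28, 3/7), radius 1/63; s2: center (-15/28, 4/7), radius 1/63; s3: center (1/2, -1/2), radius 1/5

Nesting under beta composes maps z -> c + r*z down each s-path.
s1: after 2 affine steps, its disk has center (-13/28, 3/7), radius 1/63
s2: after 2 affine steps, its disk has center (-15/28, 4/7), radius 1/63
s3: after 1 affine step, its disk has center (1/2, -1/2), radius 1/5


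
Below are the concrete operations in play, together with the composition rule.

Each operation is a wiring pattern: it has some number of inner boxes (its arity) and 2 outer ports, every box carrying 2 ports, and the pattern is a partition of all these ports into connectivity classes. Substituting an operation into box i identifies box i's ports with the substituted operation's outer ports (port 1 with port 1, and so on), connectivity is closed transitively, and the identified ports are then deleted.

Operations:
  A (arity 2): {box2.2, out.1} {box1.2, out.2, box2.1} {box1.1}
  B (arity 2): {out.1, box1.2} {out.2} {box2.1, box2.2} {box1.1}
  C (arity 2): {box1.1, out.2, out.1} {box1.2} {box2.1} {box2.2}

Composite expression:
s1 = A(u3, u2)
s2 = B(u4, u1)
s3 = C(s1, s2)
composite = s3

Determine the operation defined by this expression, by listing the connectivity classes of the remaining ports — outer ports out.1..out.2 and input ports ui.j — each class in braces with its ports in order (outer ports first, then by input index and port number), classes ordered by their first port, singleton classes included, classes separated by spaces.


{out.1, out.2, u2.2} {u1.1, u1.2} {u2.1, u3.2} {u3.1} {u4.1} {u4.2}

Connectivity passes through glued C-boundaries; trace each wire chain.
A over (u3, u2) gives {out.1, u2.2} {out.2, u2.1, u3.2} {u3.1}, out.j being that stage's outer ports
B over (u4, u1) gives {out.1, u4.2} {out.2} {u1.1, u1.2} {u4.1}, out.j being that stage's outer ports
C over (u3, u2, u4, u1) gives {out.1, out.2, u2.2} {u1.1, u1.2} {u2.1, u3.2} {u3.1} {u4.1} {u4.2}, out.j being that stage's outer ports


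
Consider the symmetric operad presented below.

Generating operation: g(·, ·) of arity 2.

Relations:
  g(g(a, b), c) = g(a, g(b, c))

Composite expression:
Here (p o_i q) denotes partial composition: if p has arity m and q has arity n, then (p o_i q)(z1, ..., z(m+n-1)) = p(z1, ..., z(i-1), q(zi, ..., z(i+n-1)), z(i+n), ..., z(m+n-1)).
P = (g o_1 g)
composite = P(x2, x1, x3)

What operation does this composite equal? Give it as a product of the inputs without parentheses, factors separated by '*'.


x2 * x1 * x3

Every regrouping of g is equal, so read the x-inputs in written order.
g(x2, x1) collapses to x2 * x1
g(g(x2, x1), x3) collapses to x2 * x1 * x3


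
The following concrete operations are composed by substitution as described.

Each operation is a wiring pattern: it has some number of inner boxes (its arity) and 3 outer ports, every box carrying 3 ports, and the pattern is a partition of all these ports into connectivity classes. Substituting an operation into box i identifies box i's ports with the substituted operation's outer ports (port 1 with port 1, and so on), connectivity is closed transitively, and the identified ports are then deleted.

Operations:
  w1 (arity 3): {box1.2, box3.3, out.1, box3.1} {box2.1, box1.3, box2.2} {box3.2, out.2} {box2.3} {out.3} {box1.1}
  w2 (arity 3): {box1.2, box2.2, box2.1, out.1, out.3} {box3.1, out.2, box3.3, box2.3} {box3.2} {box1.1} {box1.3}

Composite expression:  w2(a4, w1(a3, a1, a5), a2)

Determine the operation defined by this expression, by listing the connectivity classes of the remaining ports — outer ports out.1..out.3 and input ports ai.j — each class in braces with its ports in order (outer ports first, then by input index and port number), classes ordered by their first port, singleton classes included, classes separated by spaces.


{out.1, out.3, a3.2, a4.2, a5.1, a5.2, a5.3} {out.2, a2.1, a2.3} {a1.1, a1.2, a3.3} {a1.3} {a2.2} {a3.1} {a4.1} {a4.3}

After gluing at w2, chains via deleted ports link the a-ports.
after w1, the pattern on (a3, a1, a5) reads {out.1, a3.2, a5.1, a5.3} {out.2, a5.2} {out.3} {a1.1, a1.2, a3.3} {a1.3} {a3.1} (out.j = its outer ports)
after w2, the pattern on (a4, a3, a1, a5, a2) reads {out.1, out.3, a3.2, a4.2, a5.1, a5.2, a5.3} {out.2, a2.1, a2.3} {a1.1, a1.2, a3.3} {a1.3} {a2.2} {a3.1} {a4.1} {a4.3} (out.j = its outer ports)


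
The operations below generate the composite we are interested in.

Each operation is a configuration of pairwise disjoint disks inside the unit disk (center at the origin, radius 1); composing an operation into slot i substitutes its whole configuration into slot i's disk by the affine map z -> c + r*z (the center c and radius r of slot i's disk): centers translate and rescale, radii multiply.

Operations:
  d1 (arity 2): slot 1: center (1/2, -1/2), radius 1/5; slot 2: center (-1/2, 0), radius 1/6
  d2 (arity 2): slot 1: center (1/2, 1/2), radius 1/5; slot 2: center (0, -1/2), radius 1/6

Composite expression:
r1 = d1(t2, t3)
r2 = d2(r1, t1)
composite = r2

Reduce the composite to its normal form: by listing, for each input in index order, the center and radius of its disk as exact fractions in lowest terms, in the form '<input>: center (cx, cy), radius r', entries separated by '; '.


t1: center (0, -1/2), radius 1/6; t2: center (3/5, 2/5), radius 1/25; t3: center (2/5, 1/2), radius 1/30

Nesting under d2 composes maps z -> c + r*z down each t-path.
tracing t2 down its 2-map path: center (3/5, 2/5), radius 1/25
tracing t3 down its 2-map path: center (2/5, 1/2), radius 1/30
tracing t1 down its 1-map path: center (0, -1/2), radius 1/6


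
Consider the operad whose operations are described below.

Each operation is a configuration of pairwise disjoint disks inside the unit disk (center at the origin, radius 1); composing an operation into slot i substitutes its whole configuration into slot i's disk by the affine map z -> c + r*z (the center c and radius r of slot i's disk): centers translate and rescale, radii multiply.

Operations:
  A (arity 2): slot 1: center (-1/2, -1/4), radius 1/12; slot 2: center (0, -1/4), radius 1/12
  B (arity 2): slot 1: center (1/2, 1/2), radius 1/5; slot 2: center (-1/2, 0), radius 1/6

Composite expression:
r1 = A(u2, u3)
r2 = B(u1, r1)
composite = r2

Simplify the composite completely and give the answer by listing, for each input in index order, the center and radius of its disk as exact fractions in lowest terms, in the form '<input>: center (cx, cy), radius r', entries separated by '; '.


Follow each u-input down from B: c' goes to c + r*c', radius to r*r'.
u1 passes through 1 substitution, ending at center (1/2, 1/2), radius 1/5
u2 passes through 2 substitutions, ending at center (-7/12, -1/24), radius 1/72
u3 passes through 2 substitutions, ending at center (-1/2, -1/24), radius 1/72

u1: center (1/2, 1/2), radius 1/5; u2: center (-7/12, -1/24), radius 1/72; u3: center (-1/2, -1/24), radius 1/72


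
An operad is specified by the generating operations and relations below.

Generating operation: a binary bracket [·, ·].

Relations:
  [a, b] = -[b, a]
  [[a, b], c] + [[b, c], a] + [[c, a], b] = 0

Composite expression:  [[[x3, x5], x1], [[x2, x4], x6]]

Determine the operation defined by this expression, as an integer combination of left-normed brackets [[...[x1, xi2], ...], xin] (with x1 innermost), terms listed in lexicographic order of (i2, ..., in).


-[[[[[x1, x3], x5], x2], x4], x6] + [[[[[x1, x3], x5], x4], x2], x6] + [[[[[x1, x3], x5], x6], x2], x4] - [[[[[x1, x3], x5], x6], x4], x2] + [[[[[x1, x5], x3], x2], x4], x6] - [[[[[x1, x5], x3], x4], x2], x6] - [[[[[x1, x5], x3], x6], x2], x4] + [[[[[x1, x5], x3], x6], x4], x2]

Left-normed coefficients sit on the x1-initial expansion words.
Composite bracket: [[[x3, x5], x1], [[x2, x4], x6]]
Under [a, b] = ab - ba we get 32 signed associative words (2^5 = 32).
Only words starting with x1 matter:
  the word x1x3x5x2x4x6 carries sign -1 and contributes -[[[[[x1, x3], x5], x2], x4], x6]
  the word x1x3x5x4x2x6 carries sign +1 and contributes +[[[[[x1, x3], x5], x4], x2], x6]
  the word x1x3x5x6x2x4 carries sign +1 and contributes +[[[[[x1, x3], x5], x6], x2], x4]
  the word x1x3x5x6x4x2 carries sign -1 and contributes -[[[[[x1, x3], x5], x6], x4], x2]
  the word x1x5x3x2x4x6 carries sign +1 and contributes +[[[[[x1, x5], x3], x2], x4], x6]
  the word x1x5x3x4x2x6 carries sign -1 and contributes -[[[[[x1, x5], x3], x4], x2], x6]
  the word x1x5x3x6x2x4 carries sign -1 and contributes -[[[[[x1, x5], x3], x6], x2], x4]
  the word x1x5x3x6x4x2 carries sign +1 and contributes +[[[[[x1, x5], x3], x6], x4], x2]


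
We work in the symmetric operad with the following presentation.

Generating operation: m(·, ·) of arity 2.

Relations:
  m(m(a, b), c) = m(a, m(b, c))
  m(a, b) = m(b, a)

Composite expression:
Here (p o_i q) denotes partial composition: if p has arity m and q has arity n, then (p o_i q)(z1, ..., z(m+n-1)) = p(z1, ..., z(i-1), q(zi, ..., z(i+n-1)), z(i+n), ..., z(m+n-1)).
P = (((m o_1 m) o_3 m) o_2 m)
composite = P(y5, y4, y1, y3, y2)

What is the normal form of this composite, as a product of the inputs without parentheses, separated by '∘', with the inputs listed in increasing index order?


y1 ∘ y2 ∘ y3 ∘ y4 ∘ y5

Any arrangement under m is one operation, so sort the y-inputs.
m(y4, y1) reduces to y4 ∘ y1
m(y5, m(y4, y1)) reduces to y5 ∘ y4 ∘ y1
m(y3, y2) reduces to y3 ∘ y2
m(m(y5, m(y4, y1)), m(y3, y2)) reduces to y5 ∘ y4 ∘ y1 ∘ y3 ∘ y2
rearranged into index order: y1 ∘ y2 ∘ y3 ∘ y4 ∘ y5


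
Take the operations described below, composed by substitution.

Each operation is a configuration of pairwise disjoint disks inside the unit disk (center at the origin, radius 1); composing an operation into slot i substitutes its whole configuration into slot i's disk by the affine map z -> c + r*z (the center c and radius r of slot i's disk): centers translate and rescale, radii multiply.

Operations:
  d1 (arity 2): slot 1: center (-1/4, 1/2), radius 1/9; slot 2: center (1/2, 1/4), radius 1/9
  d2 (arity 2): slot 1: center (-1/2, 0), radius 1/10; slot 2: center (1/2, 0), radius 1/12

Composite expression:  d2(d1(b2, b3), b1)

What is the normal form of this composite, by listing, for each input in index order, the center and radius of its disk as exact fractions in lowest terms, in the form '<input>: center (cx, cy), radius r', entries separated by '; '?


b1: center (1/2, 0), radius 1/12; b2: center (-21/40, 1/20), radius 1/90; b3: center (-9/20, 1/40), radius 1/90

Affine substitution under d2: radii multiply and b-centers shift.
tracing b2 down its 2-map path: center (-21/40, 1/20), radius 1/90
tracing b3 down its 2-map path: center (-9/20, 1/40), radius 1/90
tracing b1 down its 1-map path: center (1/2, 0), radius 1/12


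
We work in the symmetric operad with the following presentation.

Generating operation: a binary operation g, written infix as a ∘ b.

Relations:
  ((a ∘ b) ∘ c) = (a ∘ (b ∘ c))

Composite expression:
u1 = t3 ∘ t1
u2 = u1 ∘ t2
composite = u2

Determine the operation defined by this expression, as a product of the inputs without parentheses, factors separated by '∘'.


t3 ∘ t1 ∘ t2

The g-tree's shape is irrelevant; the t-reading-order decides.
(t3 ∘ t1) collapses to t3 ∘ t1
((t3 ∘ t1) ∘ t2) collapses to t3 ∘ t1 ∘ t2


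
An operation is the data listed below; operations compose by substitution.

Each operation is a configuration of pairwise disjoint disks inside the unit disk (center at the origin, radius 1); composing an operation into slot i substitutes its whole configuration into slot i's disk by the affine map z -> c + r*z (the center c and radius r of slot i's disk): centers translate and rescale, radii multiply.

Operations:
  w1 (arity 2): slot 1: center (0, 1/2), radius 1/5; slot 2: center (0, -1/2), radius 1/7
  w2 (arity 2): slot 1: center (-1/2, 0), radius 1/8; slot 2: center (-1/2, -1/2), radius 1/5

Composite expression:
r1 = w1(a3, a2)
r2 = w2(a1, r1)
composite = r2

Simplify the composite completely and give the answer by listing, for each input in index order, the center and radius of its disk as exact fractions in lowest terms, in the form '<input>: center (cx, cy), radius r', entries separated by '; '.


Affine substitution under w2: radii multiply and a-centers shift.
a1: after 1 affine step, its disk has center (-1/2, 0), radius 1/8
a3: after 2 affine steps, its disk has center (-1/2, -2/5), radius 1/25
a2: after 2 affine steps, its disk has center (-1/2, -3/5), radius 1/35

a1: center (-1/2, 0), radius 1/8; a2: center (-1/2, -3/5), radius 1/35; a3: center (-1/2, -2/5), radius 1/25


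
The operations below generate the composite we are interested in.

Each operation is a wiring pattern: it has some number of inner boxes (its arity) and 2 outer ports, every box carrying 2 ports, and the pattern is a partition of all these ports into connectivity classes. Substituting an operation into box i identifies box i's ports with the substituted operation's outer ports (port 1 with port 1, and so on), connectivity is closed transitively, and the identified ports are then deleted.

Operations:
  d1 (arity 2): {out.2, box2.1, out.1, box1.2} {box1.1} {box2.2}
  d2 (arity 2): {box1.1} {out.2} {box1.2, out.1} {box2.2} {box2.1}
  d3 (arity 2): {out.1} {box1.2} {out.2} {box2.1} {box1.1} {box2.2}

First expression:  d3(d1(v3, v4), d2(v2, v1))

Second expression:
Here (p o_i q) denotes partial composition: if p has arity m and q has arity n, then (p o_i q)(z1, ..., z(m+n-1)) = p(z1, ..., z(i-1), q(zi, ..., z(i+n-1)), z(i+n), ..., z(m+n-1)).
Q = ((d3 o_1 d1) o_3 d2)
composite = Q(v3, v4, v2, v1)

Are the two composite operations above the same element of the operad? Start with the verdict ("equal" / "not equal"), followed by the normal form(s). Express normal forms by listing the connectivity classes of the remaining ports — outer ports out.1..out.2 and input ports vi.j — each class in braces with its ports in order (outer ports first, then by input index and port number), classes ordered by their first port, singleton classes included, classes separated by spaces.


The first expression reduces to {out.1} {out.2} {v1.1} {v1.2} {v2.1} {v2.2} {v3.1} {v3.2, v4.1} {v4.2}
The second expression reduces to {out.1} {out.2} {v1.1} {v1.2} {v2.1} {v2.2} {v3.1} {v3.2, v4.1} {v4.2}
The normal forms match — equal.

equal: each reduces to {out.1} {out.2} {v1.1} {v1.2} {v2.1} {v2.2} {v3.1} {v3.2, v4.1} {v4.2}


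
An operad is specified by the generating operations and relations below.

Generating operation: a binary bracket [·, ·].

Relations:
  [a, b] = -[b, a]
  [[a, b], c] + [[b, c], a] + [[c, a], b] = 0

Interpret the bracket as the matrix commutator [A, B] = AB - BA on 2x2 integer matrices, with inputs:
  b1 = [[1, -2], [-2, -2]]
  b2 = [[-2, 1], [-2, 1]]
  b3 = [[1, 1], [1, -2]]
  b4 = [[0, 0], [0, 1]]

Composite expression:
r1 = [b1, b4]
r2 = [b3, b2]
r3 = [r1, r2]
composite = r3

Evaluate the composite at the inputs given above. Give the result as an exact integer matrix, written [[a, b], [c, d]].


[[-18, -12], [-12, 18]]

[b1, b4] = [[0, -2], [2, 0]]
[b3, b2] = [[-3, 6], [3, 3]]
[[b1, b4], [b3, b2]] = [[-18, -12], [-12, 18]]


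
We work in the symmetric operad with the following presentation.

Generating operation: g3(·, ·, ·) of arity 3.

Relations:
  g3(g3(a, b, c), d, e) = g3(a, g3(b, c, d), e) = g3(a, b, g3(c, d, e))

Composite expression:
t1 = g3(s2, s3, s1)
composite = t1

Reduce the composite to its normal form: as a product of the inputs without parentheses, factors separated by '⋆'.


s2 ⋆ s3 ⋆ s1

Key point: g3 is associative — brackets drop, the s-order remains.
g3(s2, s3, s1) reduces to s2 ⋆ s3 ⋆ s1


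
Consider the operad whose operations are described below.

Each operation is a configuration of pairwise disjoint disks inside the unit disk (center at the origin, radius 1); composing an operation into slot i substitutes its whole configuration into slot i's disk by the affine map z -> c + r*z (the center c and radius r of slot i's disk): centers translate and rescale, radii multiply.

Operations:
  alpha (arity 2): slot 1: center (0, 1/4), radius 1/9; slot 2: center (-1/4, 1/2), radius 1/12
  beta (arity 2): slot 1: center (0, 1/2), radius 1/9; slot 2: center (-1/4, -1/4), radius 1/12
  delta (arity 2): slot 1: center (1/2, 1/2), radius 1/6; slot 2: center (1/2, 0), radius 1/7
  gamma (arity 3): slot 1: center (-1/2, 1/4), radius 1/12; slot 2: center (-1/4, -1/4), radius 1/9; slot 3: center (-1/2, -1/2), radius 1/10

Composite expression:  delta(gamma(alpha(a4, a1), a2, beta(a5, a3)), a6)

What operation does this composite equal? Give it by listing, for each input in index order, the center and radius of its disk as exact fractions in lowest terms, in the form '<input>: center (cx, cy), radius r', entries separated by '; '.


a1: center (119/288, 79/144), radius 1/864; a2: center (11/24, 11/24), radius 1/54; a3: center (33/80, 33/80), radius 1/720; a4: center (5/12, 157/288), radius 1/648; a5: center (5/12, 17/40), radius 1/540; a6: center (1/2, 0), radius 1/7

Below delta, radii multiply path by path; the a-disk centers shift.
input a4: applying the 3 nested substitutions gives center (5/12, 157/288), radius 1/648
input a1: applying the 3 nested substitutions gives center (119/288, 79/144), radius 1/864
input a2: applying the 2 nested substitutions gives center (11/24, 11/24), radius 1/54
input a5: applying the 3 nested substitutions gives center (5/12, 17/40), radius 1/540
input a3: applying the 3 nested substitutions gives center (33/80, 33/80), radius 1/720
input a6: applying the 1 nested substitution gives center (1/2, 0), radius 1/7


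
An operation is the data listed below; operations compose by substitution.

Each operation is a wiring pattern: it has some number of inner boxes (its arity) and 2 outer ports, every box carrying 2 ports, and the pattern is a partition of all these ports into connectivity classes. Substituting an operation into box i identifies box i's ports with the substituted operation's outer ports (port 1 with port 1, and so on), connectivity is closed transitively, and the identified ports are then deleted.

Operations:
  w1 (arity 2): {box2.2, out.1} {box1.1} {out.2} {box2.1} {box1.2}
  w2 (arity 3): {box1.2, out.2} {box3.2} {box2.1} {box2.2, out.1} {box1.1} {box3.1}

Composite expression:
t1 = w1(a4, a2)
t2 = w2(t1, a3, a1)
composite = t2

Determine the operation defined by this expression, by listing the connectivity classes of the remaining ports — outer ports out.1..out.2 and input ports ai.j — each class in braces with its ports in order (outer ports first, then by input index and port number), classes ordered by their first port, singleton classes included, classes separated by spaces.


{out.1, a3.2} {out.2} {a1.1} {a1.2} {a2.1} {a2.2} {a3.1} {a4.1} {a4.2}

Substituting into w2 glues patterns; closure does the rest.
stage w1: inputs (a4, a2), connectivity {out.1, a2.2} {out.2} {a2.1} {a4.1} {a4.2}, out.j its boundary
stage w2: inputs (a4, a2, a3, a1), connectivity {out.1, a3.2} {out.2} {a1.1} {a1.2} {a2.1} {a2.2} {a3.1} {a4.1} {a4.2}, out.j its boundary


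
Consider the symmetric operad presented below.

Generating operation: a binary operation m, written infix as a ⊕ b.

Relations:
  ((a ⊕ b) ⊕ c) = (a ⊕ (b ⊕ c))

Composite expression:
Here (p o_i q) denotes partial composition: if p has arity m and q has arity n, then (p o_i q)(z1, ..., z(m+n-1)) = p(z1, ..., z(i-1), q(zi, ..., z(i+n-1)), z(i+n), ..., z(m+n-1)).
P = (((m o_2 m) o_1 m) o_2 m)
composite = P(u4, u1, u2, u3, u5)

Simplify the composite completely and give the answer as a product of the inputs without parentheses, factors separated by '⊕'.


u4 ⊕ u1 ⊕ u2 ⊕ u3 ⊕ u5

Every regrouping of m is equal, so read the u-inputs in written order.
(u1 ⊕ u2) flattens to u1 ⊕ u2
(u4 ⊕ (u1 ⊕ u2)) flattens to u4 ⊕ u1 ⊕ u2
(u3 ⊕ u5) flattens to u3 ⊕ u5
((u4 ⊕ (u1 ⊕ u2)) ⊕ (u3 ⊕ u5)) flattens to u4 ⊕ u1 ⊕ u2 ⊕ u3 ⊕ u5


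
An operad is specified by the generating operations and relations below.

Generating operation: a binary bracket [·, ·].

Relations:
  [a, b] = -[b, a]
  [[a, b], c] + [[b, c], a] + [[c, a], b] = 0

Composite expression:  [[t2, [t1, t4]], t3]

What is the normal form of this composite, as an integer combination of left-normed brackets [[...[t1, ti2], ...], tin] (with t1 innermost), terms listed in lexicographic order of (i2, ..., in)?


-[[[t1, t4], t2], t3]

Left-normed coefficients sit on the t1-initial expansion words.
Composite bracket: [[t2, [t1, t4]], t3]
Full expansion: 8 signed words from ab - ba (2^3 = 8).
Coefficients come from the t1-initial words:
  from t1t4t2t3, sign -1: term -[[[t1, t4], t2], t3]


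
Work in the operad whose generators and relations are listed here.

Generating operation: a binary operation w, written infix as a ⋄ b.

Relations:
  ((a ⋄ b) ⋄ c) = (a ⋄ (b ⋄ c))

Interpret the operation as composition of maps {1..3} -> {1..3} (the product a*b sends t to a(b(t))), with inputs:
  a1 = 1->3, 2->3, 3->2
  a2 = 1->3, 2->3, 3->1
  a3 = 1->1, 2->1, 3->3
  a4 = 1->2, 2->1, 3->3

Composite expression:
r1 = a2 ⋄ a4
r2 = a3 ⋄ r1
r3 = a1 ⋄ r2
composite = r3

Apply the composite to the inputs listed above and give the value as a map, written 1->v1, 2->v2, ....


1->2, 2->2, 3->3

(a2 ⋄ a4) = 1->3, 2->3, 3->1
(a3 ⋄ (a2 ⋄ a4)) = 1->3, 2->3, 3->1
(a1 ⋄ (a3 ⋄ (a2 ⋄ a4))) = 1->2, 2->2, 3->3


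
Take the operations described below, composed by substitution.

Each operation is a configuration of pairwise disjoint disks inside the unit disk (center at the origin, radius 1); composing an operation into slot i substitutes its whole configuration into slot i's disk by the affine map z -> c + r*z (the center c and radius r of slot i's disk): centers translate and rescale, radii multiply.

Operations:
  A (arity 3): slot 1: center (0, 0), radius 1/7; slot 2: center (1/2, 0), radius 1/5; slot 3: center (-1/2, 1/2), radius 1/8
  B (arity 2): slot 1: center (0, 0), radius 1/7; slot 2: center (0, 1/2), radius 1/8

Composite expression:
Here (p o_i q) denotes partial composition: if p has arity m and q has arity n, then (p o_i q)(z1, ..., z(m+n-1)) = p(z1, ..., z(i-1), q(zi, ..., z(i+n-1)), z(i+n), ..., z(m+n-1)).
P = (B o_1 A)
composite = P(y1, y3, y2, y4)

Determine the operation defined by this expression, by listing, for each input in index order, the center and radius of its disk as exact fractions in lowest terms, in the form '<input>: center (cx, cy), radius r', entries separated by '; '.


y1: center (0, 0), radius 1/49; y2: center (-1/14, 1/14), radius 1/56; y3: center (1/14, 0), radius 1/35; y4: center (0, 1/2), radius 1/8


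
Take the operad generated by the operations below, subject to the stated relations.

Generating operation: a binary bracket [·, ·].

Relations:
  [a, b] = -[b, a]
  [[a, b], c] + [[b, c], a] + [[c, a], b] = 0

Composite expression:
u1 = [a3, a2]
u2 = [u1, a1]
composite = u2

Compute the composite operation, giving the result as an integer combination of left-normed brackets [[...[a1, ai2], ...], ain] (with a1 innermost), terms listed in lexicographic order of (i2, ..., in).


Antisymmetry and Jacobi reduce to a1-anchored left-normed brackets.
Composite bracket: [[a3, a2], a1]
The bracket unfolds into 4 signed words via [a, b] = ab - ba (2^2 = 4).
Only words starting with a1 matter:
  a1a2a3 (sign +1) contributes +[[a1, a2], a3]
  a1a3a2 (sign -1) contributes -[[a1, a3], a2]

[[a1, a2], a3] - [[a1, a3], a2]


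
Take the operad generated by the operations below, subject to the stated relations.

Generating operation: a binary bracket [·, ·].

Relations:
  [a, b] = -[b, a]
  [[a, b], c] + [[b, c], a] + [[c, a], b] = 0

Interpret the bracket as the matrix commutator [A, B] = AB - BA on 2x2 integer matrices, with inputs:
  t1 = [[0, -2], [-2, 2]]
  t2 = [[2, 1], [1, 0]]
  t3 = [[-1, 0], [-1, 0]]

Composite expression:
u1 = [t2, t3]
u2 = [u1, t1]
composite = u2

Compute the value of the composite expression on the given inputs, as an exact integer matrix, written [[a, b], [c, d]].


[[0, 6], [-6, 0]]

[t2, t3] = [[-1, 1], [1, 1]]
[[t2, t3], t1] = [[0, 6], [-6, 0]]


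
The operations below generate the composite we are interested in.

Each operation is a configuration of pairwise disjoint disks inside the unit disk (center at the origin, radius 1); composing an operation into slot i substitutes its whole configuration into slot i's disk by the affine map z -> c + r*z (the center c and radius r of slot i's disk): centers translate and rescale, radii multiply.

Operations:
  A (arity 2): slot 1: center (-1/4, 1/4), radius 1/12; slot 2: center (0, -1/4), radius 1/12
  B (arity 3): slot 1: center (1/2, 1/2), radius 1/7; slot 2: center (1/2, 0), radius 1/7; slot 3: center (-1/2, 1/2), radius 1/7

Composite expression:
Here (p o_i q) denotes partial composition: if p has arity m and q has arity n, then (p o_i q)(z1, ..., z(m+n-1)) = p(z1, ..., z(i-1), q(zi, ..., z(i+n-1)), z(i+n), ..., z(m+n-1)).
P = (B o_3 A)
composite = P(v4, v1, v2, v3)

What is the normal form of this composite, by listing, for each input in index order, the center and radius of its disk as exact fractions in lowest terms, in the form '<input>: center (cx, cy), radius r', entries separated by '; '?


Each v-disk chains the slot maps above it in B; radii multiply.
tracing v4 down its 1-map path: center (1/2, 1/2), radius 1/7
tracing v1 down its 1-map path: center (1/2, 0), radius 1/7
tracing v2 down its 2-map path: center (-15/28, 15/28), radius 1/84
tracing v3 down its 2-map path: center (-1/2, 13/28), radius 1/84

v1: center (1/2, 0), radius 1/7; v2: center (-15/28, 15/28), radius 1/84; v3: center (-1/2, 13/28), radius 1/84; v4: center (1/2, 1/2), radius 1/7


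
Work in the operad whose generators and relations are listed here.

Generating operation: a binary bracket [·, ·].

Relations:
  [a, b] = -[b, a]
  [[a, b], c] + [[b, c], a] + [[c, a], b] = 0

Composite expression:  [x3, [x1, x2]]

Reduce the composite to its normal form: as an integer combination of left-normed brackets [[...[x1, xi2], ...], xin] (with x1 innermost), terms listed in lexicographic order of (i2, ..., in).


-[[x1, x2], x3]

Left-normed coefficients sit on the x1-initial expansion words.
Composite bracket: [x3, [x1, x2]]
Full expansion: 4 signed words from ab - ba (2^2 = 4).
The x1-initial words carry the normal form:
  the word x1x2x3 carries sign -1 and contributes -[[x1, x2], x3]


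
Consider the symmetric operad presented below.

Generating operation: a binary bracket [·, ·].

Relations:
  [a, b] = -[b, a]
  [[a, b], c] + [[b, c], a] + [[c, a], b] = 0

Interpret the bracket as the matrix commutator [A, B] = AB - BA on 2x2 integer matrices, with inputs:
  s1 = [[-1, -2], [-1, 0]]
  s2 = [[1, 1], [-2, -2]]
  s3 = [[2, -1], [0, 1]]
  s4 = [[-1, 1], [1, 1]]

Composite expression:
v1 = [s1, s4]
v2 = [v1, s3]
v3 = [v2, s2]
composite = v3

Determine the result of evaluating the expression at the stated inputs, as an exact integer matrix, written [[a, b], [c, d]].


[[-17, -15], [21, 17]]

[s1, s4] = [[-1, -5], [3, 1]]
[[s1, s4], s3] = [[3, 7], [3, -3]]
[[[s1, s4], s3], s2] = [[-17, -15], [21, 17]]


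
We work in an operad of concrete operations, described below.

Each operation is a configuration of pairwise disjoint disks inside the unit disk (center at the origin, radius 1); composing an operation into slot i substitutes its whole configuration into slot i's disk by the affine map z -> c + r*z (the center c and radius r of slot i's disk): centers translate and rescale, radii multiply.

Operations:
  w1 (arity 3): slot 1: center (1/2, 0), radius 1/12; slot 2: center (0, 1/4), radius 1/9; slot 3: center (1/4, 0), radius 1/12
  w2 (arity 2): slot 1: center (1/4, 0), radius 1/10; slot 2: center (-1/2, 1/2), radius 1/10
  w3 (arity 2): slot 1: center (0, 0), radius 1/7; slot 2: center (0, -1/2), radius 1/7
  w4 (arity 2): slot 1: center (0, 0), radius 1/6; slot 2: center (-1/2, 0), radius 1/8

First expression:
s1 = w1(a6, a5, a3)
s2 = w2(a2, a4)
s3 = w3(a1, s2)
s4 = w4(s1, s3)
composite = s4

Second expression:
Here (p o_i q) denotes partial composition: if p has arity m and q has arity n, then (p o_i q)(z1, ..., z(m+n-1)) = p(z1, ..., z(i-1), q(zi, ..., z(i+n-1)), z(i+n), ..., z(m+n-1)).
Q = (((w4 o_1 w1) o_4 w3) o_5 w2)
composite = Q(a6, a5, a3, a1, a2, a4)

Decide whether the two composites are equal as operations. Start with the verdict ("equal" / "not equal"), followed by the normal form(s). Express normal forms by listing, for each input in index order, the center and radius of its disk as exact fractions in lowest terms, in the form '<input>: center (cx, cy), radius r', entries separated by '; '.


The first expression, normalized: a1: center (-1/2, 0), radius 1/56; a2: center (-111/224, -1/16), radius 1/560; a3: center (1/24, 0), radius 1/72; a4: center (-57/112, -3/56), radius 1/560; a5: center (0, 1/24), radius 1/54; a6: center (1/12, 0), radius 1/72
The second expression, normalized: a1: center (-1/2, 0), radius 1/56; a2: center (-111/224, -1/16), radius 1/560; a3: center (1/24, 0), radius 1/72; a4: center (-57/112, -3/56), radius 1/560; a5: center (0, 1/24), radius 1/54; a6: center (1/12, 0), radius 1/72
The forms coincide; equal.

equal — both sides give a1: center (-1/2, 0), radius 1/56; a2: center (-111/224, -1/16), radius 1/560; a3: center (1/24, 0), radius 1/72; a4: center (-57/112, -3/56), radius 1/560; a5: center (0, 1/24), radius 1/54; a6: center (1/12, 0), radius 1/72


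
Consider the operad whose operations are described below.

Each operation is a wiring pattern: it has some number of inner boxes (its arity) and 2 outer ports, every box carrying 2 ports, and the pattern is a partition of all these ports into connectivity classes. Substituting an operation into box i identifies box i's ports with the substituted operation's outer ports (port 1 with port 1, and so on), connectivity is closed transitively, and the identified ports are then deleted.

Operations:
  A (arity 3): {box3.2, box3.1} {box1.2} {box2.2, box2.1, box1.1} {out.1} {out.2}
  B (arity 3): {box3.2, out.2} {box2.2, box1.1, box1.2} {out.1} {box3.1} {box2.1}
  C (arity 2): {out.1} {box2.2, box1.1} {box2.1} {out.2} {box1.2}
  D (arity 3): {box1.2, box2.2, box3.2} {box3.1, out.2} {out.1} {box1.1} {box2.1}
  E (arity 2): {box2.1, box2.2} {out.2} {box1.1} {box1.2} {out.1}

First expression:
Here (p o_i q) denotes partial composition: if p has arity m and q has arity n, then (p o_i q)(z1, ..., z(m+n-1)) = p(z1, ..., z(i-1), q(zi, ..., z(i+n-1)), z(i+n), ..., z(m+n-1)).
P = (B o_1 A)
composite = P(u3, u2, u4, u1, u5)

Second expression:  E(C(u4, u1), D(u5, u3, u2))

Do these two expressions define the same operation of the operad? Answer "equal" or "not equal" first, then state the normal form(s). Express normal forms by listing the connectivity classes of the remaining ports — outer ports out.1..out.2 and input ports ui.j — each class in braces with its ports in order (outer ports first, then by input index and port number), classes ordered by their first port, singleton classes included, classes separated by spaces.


Reducing the first expression gives {out.1} {out.2, u5.2} {u1.1} {u1.2} {u2.1, u2.2, u3.1} {u3.2} {u4.1, u4.2} {u5.1}
Reducing the second expression gives {out.1} {out.2} {u1.1} {u1.2, u4.1} {u2.1} {u2.2, u3.2, u5.2} {u3.1} {u4.2} {u5.1}
The normal forms differ: not equal.

not equal; first: {out.1} {out.2, u5.2} {u1.1} {u1.2} {u2.1, u2.2, u3.1} {u3.2} {u4.1, u4.2} {u5.1}; second: {out.1} {out.2} {u1.1} {u1.2, u4.1} {u2.1} {u2.2, u3.2, u5.2} {u3.1} {u4.2} {u5.1}


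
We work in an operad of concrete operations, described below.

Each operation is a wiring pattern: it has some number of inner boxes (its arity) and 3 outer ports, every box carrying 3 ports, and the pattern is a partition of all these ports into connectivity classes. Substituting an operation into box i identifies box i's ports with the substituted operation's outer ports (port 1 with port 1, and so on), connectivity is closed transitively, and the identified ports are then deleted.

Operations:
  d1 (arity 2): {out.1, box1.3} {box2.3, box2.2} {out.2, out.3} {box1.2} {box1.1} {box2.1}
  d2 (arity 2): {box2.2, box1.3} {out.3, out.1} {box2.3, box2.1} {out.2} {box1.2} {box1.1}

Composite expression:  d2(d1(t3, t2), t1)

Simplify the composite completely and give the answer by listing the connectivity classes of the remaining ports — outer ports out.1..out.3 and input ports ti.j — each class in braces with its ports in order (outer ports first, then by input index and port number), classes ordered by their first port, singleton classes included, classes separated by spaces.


{out.1, out.3} {out.2} {t1.1, t1.3} {t1.2} {t2.1} {t2.2, t2.3} {t3.1} {t3.2} {t3.3}

Connectivity passes through glued d2-boundaries; trace each wire chain.
d1 over (t3, t2) gives {out.1, t3.3} {out.2, out.3} {t2.1} {t2.2, t2.3} {t3.1} {t3.2}, out.j being that stage's outer ports
d2 over (t3, t2, t1) gives {out.1, out.3} {out.2} {t1.1, t1.3} {t1.2} {t2.1} {t2.2, t2.3} {t3.1} {t3.2} {t3.3}, out.j being that stage's outer ports


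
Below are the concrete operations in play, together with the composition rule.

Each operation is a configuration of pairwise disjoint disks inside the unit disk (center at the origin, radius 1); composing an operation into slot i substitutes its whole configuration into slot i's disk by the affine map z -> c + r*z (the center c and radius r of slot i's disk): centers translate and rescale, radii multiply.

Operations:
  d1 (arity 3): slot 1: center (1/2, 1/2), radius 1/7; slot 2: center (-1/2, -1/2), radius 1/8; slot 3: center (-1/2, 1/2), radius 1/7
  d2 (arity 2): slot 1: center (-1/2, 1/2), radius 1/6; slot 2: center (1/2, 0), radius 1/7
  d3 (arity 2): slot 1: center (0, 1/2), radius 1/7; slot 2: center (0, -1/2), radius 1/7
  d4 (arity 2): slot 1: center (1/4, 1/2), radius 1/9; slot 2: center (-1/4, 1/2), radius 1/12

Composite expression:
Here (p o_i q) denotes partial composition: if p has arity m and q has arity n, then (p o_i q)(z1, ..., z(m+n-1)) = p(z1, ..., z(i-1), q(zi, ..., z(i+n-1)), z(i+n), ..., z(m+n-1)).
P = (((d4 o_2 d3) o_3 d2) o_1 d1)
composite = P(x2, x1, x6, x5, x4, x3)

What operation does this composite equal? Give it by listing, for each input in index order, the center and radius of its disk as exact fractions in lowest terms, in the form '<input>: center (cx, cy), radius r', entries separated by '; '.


x1: center (7/36, 4/9), radius 1/72; x2: center (11/36, 5/9), radius 1/63; x3: center (-41/168, 11/24), radius 1/588; x4: center (-43/168, 13/28), radius 1/504; x5: center (-1/4, 13/24), radius 1/84; x6: center (7/36, 5/9), radius 1/63

Below d4, radii multiply path by path; the x-disk centers shift.
input x2: applying the 2 nested substitutions gives center (11/36, 5/9), radius 1/63
input x1: applying the 2 nested substitutions gives center (7/36, 4/9), radius 1/72
input x6: applying the 2 nested substitutions gives center (7/36, 5/9), radius 1/63
input x5: applying the 2 nested substitutions gives center (-1/4, 13/24), radius 1/84
input x4: applying the 3 nested substitutions gives center (-43/168, 13/28), radius 1/504
input x3: applying the 3 nested substitutions gives center (-41/168, 11/24), radius 1/588
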